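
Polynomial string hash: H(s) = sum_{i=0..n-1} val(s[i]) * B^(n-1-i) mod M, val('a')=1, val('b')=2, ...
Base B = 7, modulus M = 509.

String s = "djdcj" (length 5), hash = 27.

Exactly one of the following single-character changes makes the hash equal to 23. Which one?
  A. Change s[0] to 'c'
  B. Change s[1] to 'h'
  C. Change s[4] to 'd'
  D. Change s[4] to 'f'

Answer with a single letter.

Option A: s[0]='d'->'c', delta=(3-4)*7^4 mod 509 = 144, hash=27+144 mod 509 = 171
Option B: s[1]='j'->'h', delta=(8-10)*7^3 mod 509 = 332, hash=27+332 mod 509 = 359
Option C: s[4]='j'->'d', delta=(4-10)*7^0 mod 509 = 503, hash=27+503 mod 509 = 21
Option D: s[4]='j'->'f', delta=(6-10)*7^0 mod 509 = 505, hash=27+505 mod 509 = 23 <-- target

Answer: D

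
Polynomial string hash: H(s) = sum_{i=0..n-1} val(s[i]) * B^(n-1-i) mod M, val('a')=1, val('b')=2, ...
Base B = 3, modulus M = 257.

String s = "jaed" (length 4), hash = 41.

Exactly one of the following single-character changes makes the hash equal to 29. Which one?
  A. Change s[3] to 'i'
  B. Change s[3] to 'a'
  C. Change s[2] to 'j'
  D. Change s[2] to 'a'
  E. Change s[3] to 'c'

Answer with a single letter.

Answer: D

Derivation:
Option A: s[3]='d'->'i', delta=(9-4)*3^0 mod 257 = 5, hash=41+5 mod 257 = 46
Option B: s[3]='d'->'a', delta=(1-4)*3^0 mod 257 = 254, hash=41+254 mod 257 = 38
Option C: s[2]='e'->'j', delta=(10-5)*3^1 mod 257 = 15, hash=41+15 mod 257 = 56
Option D: s[2]='e'->'a', delta=(1-5)*3^1 mod 257 = 245, hash=41+245 mod 257 = 29 <-- target
Option E: s[3]='d'->'c', delta=(3-4)*3^0 mod 257 = 256, hash=41+256 mod 257 = 40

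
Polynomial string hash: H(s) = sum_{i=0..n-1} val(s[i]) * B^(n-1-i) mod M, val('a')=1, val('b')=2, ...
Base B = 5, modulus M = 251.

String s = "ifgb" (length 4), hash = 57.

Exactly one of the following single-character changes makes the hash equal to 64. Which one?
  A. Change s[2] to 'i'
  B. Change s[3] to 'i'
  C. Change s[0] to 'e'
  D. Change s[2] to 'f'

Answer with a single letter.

Answer: B

Derivation:
Option A: s[2]='g'->'i', delta=(9-7)*5^1 mod 251 = 10, hash=57+10 mod 251 = 67
Option B: s[3]='b'->'i', delta=(9-2)*5^0 mod 251 = 7, hash=57+7 mod 251 = 64 <-- target
Option C: s[0]='i'->'e', delta=(5-9)*5^3 mod 251 = 2, hash=57+2 mod 251 = 59
Option D: s[2]='g'->'f', delta=(6-7)*5^1 mod 251 = 246, hash=57+246 mod 251 = 52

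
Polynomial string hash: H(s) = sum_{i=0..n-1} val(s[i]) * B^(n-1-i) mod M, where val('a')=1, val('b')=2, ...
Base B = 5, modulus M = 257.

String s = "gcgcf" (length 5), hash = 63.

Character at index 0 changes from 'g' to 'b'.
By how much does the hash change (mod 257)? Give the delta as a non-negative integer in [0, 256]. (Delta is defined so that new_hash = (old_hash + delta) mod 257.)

Answer: 216

Derivation:
Delta formula: (val(new) - val(old)) * B^(n-1-k) mod M
  val('b') - val('g') = 2 - 7 = -5
  B^(n-1-k) = 5^4 mod 257 = 111
  Delta = -5 * 111 mod 257 = 216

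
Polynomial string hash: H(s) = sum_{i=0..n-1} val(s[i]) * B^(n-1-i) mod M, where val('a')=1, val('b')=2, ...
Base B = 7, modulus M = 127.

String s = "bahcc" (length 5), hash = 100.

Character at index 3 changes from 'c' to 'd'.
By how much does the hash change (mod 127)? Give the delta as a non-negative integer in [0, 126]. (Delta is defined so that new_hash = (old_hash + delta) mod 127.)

Delta formula: (val(new) - val(old)) * B^(n-1-k) mod M
  val('d') - val('c') = 4 - 3 = 1
  B^(n-1-k) = 7^1 mod 127 = 7
  Delta = 1 * 7 mod 127 = 7

Answer: 7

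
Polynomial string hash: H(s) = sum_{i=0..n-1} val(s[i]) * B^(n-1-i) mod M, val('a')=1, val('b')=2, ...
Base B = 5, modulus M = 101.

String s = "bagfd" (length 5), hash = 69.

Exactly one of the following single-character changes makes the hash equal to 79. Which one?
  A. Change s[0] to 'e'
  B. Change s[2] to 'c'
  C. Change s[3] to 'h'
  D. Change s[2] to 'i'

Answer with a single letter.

Answer: C

Derivation:
Option A: s[0]='b'->'e', delta=(5-2)*5^4 mod 101 = 57, hash=69+57 mod 101 = 25
Option B: s[2]='g'->'c', delta=(3-7)*5^2 mod 101 = 1, hash=69+1 mod 101 = 70
Option C: s[3]='f'->'h', delta=(8-6)*5^1 mod 101 = 10, hash=69+10 mod 101 = 79 <-- target
Option D: s[2]='g'->'i', delta=(9-7)*5^2 mod 101 = 50, hash=69+50 mod 101 = 18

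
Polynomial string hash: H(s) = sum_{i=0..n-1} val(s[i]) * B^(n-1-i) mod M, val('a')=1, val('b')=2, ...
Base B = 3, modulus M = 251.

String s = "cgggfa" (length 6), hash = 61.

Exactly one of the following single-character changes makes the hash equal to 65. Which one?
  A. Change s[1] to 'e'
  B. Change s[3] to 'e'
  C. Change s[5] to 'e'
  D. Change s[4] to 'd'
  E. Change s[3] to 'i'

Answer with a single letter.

Answer: C

Derivation:
Option A: s[1]='g'->'e', delta=(5-7)*3^4 mod 251 = 89, hash=61+89 mod 251 = 150
Option B: s[3]='g'->'e', delta=(5-7)*3^2 mod 251 = 233, hash=61+233 mod 251 = 43
Option C: s[5]='a'->'e', delta=(5-1)*3^0 mod 251 = 4, hash=61+4 mod 251 = 65 <-- target
Option D: s[4]='f'->'d', delta=(4-6)*3^1 mod 251 = 245, hash=61+245 mod 251 = 55
Option E: s[3]='g'->'i', delta=(9-7)*3^2 mod 251 = 18, hash=61+18 mod 251 = 79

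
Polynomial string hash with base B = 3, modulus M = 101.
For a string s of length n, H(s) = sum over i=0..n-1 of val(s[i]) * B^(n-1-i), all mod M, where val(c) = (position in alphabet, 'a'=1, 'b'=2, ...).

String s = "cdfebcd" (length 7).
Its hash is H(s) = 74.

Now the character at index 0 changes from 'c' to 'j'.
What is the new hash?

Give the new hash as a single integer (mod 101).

Answer: 26

Derivation:
val('c') = 3, val('j') = 10
Position k = 0, exponent = n-1-k = 6
B^6 mod M = 3^6 mod 101 = 22
Delta = (10 - 3) * 22 mod 101 = 53
New hash = (74 + 53) mod 101 = 26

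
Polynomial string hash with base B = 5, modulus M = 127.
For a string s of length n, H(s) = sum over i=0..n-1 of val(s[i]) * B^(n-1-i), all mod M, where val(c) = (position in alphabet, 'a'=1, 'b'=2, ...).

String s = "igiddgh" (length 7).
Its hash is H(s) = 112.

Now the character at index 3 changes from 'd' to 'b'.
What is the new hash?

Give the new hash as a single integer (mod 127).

val('d') = 4, val('b') = 2
Position k = 3, exponent = n-1-k = 3
B^3 mod M = 5^3 mod 127 = 125
Delta = (2 - 4) * 125 mod 127 = 4
New hash = (112 + 4) mod 127 = 116

Answer: 116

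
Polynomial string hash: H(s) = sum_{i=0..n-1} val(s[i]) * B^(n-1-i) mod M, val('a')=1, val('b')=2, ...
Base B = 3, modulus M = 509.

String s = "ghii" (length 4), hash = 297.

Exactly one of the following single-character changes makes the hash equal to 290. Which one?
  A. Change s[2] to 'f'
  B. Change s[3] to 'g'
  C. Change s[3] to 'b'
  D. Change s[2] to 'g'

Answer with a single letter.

Answer: C

Derivation:
Option A: s[2]='i'->'f', delta=(6-9)*3^1 mod 509 = 500, hash=297+500 mod 509 = 288
Option B: s[3]='i'->'g', delta=(7-9)*3^0 mod 509 = 507, hash=297+507 mod 509 = 295
Option C: s[3]='i'->'b', delta=(2-9)*3^0 mod 509 = 502, hash=297+502 mod 509 = 290 <-- target
Option D: s[2]='i'->'g', delta=(7-9)*3^1 mod 509 = 503, hash=297+503 mod 509 = 291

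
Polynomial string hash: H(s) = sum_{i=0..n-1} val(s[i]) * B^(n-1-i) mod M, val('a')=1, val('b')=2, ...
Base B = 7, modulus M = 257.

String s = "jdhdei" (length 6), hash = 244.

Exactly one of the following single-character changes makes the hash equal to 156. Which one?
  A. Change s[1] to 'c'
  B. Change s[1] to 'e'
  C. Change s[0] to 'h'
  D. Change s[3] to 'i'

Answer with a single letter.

Answer: A

Derivation:
Option A: s[1]='d'->'c', delta=(3-4)*7^4 mod 257 = 169, hash=244+169 mod 257 = 156 <-- target
Option B: s[1]='d'->'e', delta=(5-4)*7^4 mod 257 = 88, hash=244+88 mod 257 = 75
Option C: s[0]='j'->'h', delta=(8-10)*7^5 mod 257 = 53, hash=244+53 mod 257 = 40
Option D: s[3]='d'->'i', delta=(9-4)*7^2 mod 257 = 245, hash=244+245 mod 257 = 232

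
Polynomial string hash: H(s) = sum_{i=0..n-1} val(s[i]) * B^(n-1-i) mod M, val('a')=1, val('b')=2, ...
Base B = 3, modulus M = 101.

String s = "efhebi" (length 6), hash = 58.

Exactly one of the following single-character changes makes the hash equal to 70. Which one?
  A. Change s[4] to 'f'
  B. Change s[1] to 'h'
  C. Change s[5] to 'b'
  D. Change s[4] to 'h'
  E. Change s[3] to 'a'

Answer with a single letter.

Option A: s[4]='b'->'f', delta=(6-2)*3^1 mod 101 = 12, hash=58+12 mod 101 = 70 <-- target
Option B: s[1]='f'->'h', delta=(8-6)*3^4 mod 101 = 61, hash=58+61 mod 101 = 18
Option C: s[5]='i'->'b', delta=(2-9)*3^0 mod 101 = 94, hash=58+94 mod 101 = 51
Option D: s[4]='b'->'h', delta=(8-2)*3^1 mod 101 = 18, hash=58+18 mod 101 = 76
Option E: s[3]='e'->'a', delta=(1-5)*3^2 mod 101 = 65, hash=58+65 mod 101 = 22

Answer: A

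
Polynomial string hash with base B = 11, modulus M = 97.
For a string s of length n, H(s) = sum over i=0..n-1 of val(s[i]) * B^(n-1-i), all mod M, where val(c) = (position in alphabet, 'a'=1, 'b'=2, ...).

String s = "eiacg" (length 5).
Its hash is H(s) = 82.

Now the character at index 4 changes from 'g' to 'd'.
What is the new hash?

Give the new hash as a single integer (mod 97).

Answer: 79

Derivation:
val('g') = 7, val('d') = 4
Position k = 4, exponent = n-1-k = 0
B^0 mod M = 11^0 mod 97 = 1
Delta = (4 - 7) * 1 mod 97 = 94
New hash = (82 + 94) mod 97 = 79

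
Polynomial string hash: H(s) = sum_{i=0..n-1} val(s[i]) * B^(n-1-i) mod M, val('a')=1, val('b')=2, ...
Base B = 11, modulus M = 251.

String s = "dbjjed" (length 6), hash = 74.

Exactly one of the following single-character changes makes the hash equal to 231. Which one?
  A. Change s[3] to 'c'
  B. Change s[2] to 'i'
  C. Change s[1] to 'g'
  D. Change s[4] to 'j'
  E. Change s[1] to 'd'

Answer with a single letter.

Option A: s[3]='j'->'c', delta=(3-10)*11^2 mod 251 = 157, hash=74+157 mod 251 = 231 <-- target
Option B: s[2]='j'->'i', delta=(9-10)*11^3 mod 251 = 175, hash=74+175 mod 251 = 249
Option C: s[1]='b'->'g', delta=(7-2)*11^4 mod 251 = 164, hash=74+164 mod 251 = 238
Option D: s[4]='e'->'j', delta=(10-5)*11^1 mod 251 = 55, hash=74+55 mod 251 = 129
Option E: s[1]='b'->'d', delta=(4-2)*11^4 mod 251 = 166, hash=74+166 mod 251 = 240

Answer: A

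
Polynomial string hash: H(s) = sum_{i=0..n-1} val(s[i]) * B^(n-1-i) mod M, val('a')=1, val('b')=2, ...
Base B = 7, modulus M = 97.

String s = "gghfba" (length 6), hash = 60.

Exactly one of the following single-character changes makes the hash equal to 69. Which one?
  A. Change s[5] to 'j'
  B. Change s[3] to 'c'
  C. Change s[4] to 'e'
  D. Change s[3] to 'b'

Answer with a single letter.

Answer: A

Derivation:
Option A: s[5]='a'->'j', delta=(10-1)*7^0 mod 97 = 9, hash=60+9 mod 97 = 69 <-- target
Option B: s[3]='f'->'c', delta=(3-6)*7^2 mod 97 = 47, hash=60+47 mod 97 = 10
Option C: s[4]='b'->'e', delta=(5-2)*7^1 mod 97 = 21, hash=60+21 mod 97 = 81
Option D: s[3]='f'->'b', delta=(2-6)*7^2 mod 97 = 95, hash=60+95 mod 97 = 58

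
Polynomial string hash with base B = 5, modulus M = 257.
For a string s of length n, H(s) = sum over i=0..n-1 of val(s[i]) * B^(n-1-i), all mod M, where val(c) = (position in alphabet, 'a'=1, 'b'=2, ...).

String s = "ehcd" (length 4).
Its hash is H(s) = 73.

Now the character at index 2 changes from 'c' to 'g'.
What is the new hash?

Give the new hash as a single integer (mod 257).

Answer: 93

Derivation:
val('c') = 3, val('g') = 7
Position k = 2, exponent = n-1-k = 1
B^1 mod M = 5^1 mod 257 = 5
Delta = (7 - 3) * 5 mod 257 = 20
New hash = (73 + 20) mod 257 = 93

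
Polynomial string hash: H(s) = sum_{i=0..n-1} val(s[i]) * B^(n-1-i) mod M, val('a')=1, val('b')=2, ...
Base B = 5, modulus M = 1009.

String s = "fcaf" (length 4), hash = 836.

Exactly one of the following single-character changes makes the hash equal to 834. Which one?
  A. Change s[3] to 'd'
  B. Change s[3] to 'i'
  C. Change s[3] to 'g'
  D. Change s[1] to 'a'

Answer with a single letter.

Option A: s[3]='f'->'d', delta=(4-6)*5^0 mod 1009 = 1007, hash=836+1007 mod 1009 = 834 <-- target
Option B: s[3]='f'->'i', delta=(9-6)*5^0 mod 1009 = 3, hash=836+3 mod 1009 = 839
Option C: s[3]='f'->'g', delta=(7-6)*5^0 mod 1009 = 1, hash=836+1 mod 1009 = 837
Option D: s[1]='c'->'a', delta=(1-3)*5^2 mod 1009 = 959, hash=836+959 mod 1009 = 786

Answer: A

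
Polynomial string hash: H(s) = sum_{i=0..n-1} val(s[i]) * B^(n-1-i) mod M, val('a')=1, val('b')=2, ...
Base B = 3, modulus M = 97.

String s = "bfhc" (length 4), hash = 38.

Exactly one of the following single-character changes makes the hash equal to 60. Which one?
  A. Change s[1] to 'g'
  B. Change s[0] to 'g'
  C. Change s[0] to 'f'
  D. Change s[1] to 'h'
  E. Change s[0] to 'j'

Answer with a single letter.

Option A: s[1]='f'->'g', delta=(7-6)*3^2 mod 97 = 9, hash=38+9 mod 97 = 47
Option B: s[0]='b'->'g', delta=(7-2)*3^3 mod 97 = 38, hash=38+38 mod 97 = 76
Option C: s[0]='b'->'f', delta=(6-2)*3^3 mod 97 = 11, hash=38+11 mod 97 = 49
Option D: s[1]='f'->'h', delta=(8-6)*3^2 mod 97 = 18, hash=38+18 mod 97 = 56
Option E: s[0]='b'->'j', delta=(10-2)*3^3 mod 97 = 22, hash=38+22 mod 97 = 60 <-- target

Answer: E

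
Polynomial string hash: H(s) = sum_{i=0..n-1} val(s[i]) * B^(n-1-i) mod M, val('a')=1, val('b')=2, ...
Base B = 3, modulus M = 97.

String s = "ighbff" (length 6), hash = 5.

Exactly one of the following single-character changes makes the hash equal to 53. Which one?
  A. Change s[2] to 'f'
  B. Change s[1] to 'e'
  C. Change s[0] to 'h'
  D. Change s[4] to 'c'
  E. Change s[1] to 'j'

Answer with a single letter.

Answer: C

Derivation:
Option A: s[2]='h'->'f', delta=(6-8)*3^3 mod 97 = 43, hash=5+43 mod 97 = 48
Option B: s[1]='g'->'e', delta=(5-7)*3^4 mod 97 = 32, hash=5+32 mod 97 = 37
Option C: s[0]='i'->'h', delta=(8-9)*3^5 mod 97 = 48, hash=5+48 mod 97 = 53 <-- target
Option D: s[4]='f'->'c', delta=(3-6)*3^1 mod 97 = 88, hash=5+88 mod 97 = 93
Option E: s[1]='g'->'j', delta=(10-7)*3^4 mod 97 = 49, hash=5+49 mod 97 = 54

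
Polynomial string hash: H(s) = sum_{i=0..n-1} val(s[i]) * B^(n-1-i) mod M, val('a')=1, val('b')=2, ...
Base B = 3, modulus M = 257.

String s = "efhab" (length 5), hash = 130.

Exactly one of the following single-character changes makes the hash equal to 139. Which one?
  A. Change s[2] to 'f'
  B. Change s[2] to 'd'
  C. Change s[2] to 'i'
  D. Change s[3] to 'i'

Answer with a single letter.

Option A: s[2]='h'->'f', delta=(6-8)*3^2 mod 257 = 239, hash=130+239 mod 257 = 112
Option B: s[2]='h'->'d', delta=(4-8)*3^2 mod 257 = 221, hash=130+221 mod 257 = 94
Option C: s[2]='h'->'i', delta=(9-8)*3^2 mod 257 = 9, hash=130+9 mod 257 = 139 <-- target
Option D: s[3]='a'->'i', delta=(9-1)*3^1 mod 257 = 24, hash=130+24 mod 257 = 154

Answer: C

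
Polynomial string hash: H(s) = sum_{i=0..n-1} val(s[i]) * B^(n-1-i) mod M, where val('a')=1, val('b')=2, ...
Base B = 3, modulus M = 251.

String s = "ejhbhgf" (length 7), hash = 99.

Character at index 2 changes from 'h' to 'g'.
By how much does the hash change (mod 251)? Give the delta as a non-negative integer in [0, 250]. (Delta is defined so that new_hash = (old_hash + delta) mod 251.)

Answer: 170

Derivation:
Delta formula: (val(new) - val(old)) * B^(n-1-k) mod M
  val('g') - val('h') = 7 - 8 = -1
  B^(n-1-k) = 3^4 mod 251 = 81
  Delta = -1 * 81 mod 251 = 170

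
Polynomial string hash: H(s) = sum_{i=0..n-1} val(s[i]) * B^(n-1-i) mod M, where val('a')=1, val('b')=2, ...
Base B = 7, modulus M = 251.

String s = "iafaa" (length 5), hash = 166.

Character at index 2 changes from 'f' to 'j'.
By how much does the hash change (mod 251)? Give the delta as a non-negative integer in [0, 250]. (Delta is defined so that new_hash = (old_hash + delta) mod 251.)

Delta formula: (val(new) - val(old)) * B^(n-1-k) mod M
  val('j') - val('f') = 10 - 6 = 4
  B^(n-1-k) = 7^2 mod 251 = 49
  Delta = 4 * 49 mod 251 = 196

Answer: 196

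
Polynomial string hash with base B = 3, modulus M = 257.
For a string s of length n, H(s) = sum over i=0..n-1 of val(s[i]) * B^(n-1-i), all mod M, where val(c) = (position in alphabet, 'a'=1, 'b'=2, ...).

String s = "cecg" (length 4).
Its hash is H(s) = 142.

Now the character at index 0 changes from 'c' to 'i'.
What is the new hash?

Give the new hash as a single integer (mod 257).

Answer: 47

Derivation:
val('c') = 3, val('i') = 9
Position k = 0, exponent = n-1-k = 3
B^3 mod M = 3^3 mod 257 = 27
Delta = (9 - 3) * 27 mod 257 = 162
New hash = (142 + 162) mod 257 = 47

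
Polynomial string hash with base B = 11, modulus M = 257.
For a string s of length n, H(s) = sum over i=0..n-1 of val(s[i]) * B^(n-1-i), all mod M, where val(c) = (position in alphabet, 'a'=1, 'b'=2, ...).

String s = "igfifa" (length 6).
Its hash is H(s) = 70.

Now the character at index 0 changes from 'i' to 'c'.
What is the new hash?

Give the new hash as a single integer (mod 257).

Answer: 84

Derivation:
val('i') = 9, val('c') = 3
Position k = 0, exponent = n-1-k = 5
B^5 mod M = 11^5 mod 257 = 169
Delta = (3 - 9) * 169 mod 257 = 14
New hash = (70 + 14) mod 257 = 84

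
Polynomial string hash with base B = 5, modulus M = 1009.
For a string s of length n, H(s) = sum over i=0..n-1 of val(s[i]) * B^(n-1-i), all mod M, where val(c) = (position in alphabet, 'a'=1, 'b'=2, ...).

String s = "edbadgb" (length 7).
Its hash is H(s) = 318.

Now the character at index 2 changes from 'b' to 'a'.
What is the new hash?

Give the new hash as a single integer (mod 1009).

Answer: 702

Derivation:
val('b') = 2, val('a') = 1
Position k = 2, exponent = n-1-k = 4
B^4 mod M = 5^4 mod 1009 = 625
Delta = (1 - 2) * 625 mod 1009 = 384
New hash = (318 + 384) mod 1009 = 702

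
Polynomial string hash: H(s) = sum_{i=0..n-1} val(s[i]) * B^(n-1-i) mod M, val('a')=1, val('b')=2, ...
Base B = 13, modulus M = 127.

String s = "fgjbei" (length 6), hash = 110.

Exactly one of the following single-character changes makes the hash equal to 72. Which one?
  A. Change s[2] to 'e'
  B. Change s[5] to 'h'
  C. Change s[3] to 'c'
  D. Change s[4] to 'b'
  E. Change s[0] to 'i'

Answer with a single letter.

Option A: s[2]='j'->'e', delta=(5-10)*13^3 mod 127 = 64, hash=110+64 mod 127 = 47
Option B: s[5]='i'->'h', delta=(8-9)*13^0 mod 127 = 126, hash=110+126 mod 127 = 109
Option C: s[3]='b'->'c', delta=(3-2)*13^2 mod 127 = 42, hash=110+42 mod 127 = 25
Option D: s[4]='e'->'b', delta=(2-5)*13^1 mod 127 = 88, hash=110+88 mod 127 = 71
Option E: s[0]='f'->'i', delta=(9-6)*13^5 mod 127 = 89, hash=110+89 mod 127 = 72 <-- target

Answer: E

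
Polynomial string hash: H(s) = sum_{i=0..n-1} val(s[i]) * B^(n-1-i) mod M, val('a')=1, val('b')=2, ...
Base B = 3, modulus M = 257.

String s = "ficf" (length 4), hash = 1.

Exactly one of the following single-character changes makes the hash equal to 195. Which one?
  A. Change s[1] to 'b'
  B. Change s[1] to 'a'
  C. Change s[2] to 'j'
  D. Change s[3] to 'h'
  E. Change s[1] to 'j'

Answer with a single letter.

Answer: A

Derivation:
Option A: s[1]='i'->'b', delta=(2-9)*3^2 mod 257 = 194, hash=1+194 mod 257 = 195 <-- target
Option B: s[1]='i'->'a', delta=(1-9)*3^2 mod 257 = 185, hash=1+185 mod 257 = 186
Option C: s[2]='c'->'j', delta=(10-3)*3^1 mod 257 = 21, hash=1+21 mod 257 = 22
Option D: s[3]='f'->'h', delta=(8-6)*3^0 mod 257 = 2, hash=1+2 mod 257 = 3
Option E: s[1]='i'->'j', delta=(10-9)*3^2 mod 257 = 9, hash=1+9 mod 257 = 10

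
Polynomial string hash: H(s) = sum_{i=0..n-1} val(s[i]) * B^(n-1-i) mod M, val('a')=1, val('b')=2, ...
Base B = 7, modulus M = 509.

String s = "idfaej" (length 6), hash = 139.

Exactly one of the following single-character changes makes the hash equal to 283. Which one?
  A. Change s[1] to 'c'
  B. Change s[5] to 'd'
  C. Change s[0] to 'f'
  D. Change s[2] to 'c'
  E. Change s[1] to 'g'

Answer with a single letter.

Option A: s[1]='d'->'c', delta=(3-4)*7^4 mod 509 = 144, hash=139+144 mod 509 = 283 <-- target
Option B: s[5]='j'->'d', delta=(4-10)*7^0 mod 509 = 503, hash=139+503 mod 509 = 133
Option C: s[0]='i'->'f', delta=(6-9)*7^5 mod 509 = 479, hash=139+479 mod 509 = 109
Option D: s[2]='f'->'c', delta=(3-6)*7^3 mod 509 = 498, hash=139+498 mod 509 = 128
Option E: s[1]='d'->'g', delta=(7-4)*7^4 mod 509 = 77, hash=139+77 mod 509 = 216

Answer: A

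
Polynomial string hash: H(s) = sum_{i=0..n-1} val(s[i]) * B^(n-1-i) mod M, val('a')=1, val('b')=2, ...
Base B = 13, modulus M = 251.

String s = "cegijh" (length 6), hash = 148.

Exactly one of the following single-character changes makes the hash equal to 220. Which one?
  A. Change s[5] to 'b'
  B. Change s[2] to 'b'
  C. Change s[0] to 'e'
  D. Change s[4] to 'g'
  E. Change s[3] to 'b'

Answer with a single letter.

Answer: E

Derivation:
Option A: s[5]='h'->'b', delta=(2-8)*13^0 mod 251 = 245, hash=148+245 mod 251 = 142
Option B: s[2]='g'->'b', delta=(2-7)*13^3 mod 251 = 59, hash=148+59 mod 251 = 207
Option C: s[0]='c'->'e', delta=(5-3)*13^5 mod 251 = 128, hash=148+128 mod 251 = 25
Option D: s[4]='j'->'g', delta=(7-10)*13^1 mod 251 = 212, hash=148+212 mod 251 = 109
Option E: s[3]='i'->'b', delta=(2-9)*13^2 mod 251 = 72, hash=148+72 mod 251 = 220 <-- target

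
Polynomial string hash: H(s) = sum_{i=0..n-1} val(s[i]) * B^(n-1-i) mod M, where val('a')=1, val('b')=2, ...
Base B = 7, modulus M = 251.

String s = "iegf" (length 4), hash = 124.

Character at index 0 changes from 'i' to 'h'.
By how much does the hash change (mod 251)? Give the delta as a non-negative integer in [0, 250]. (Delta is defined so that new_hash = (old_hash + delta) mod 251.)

Answer: 159

Derivation:
Delta formula: (val(new) - val(old)) * B^(n-1-k) mod M
  val('h') - val('i') = 8 - 9 = -1
  B^(n-1-k) = 7^3 mod 251 = 92
  Delta = -1 * 92 mod 251 = 159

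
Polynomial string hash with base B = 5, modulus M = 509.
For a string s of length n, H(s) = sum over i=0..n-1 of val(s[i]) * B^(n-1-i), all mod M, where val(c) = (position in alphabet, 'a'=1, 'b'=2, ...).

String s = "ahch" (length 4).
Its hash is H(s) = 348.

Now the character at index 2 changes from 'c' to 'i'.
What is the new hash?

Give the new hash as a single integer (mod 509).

val('c') = 3, val('i') = 9
Position k = 2, exponent = n-1-k = 1
B^1 mod M = 5^1 mod 509 = 5
Delta = (9 - 3) * 5 mod 509 = 30
New hash = (348 + 30) mod 509 = 378

Answer: 378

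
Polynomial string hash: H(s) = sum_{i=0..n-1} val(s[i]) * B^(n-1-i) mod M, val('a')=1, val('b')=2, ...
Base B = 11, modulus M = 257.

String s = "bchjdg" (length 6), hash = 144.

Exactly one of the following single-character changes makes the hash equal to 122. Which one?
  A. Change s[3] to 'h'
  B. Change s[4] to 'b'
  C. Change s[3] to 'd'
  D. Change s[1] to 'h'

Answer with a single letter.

Option A: s[3]='j'->'h', delta=(8-10)*11^2 mod 257 = 15, hash=144+15 mod 257 = 159
Option B: s[4]='d'->'b', delta=(2-4)*11^1 mod 257 = 235, hash=144+235 mod 257 = 122 <-- target
Option C: s[3]='j'->'d', delta=(4-10)*11^2 mod 257 = 45, hash=144+45 mod 257 = 189
Option D: s[1]='c'->'h', delta=(8-3)*11^4 mod 257 = 217, hash=144+217 mod 257 = 104

Answer: B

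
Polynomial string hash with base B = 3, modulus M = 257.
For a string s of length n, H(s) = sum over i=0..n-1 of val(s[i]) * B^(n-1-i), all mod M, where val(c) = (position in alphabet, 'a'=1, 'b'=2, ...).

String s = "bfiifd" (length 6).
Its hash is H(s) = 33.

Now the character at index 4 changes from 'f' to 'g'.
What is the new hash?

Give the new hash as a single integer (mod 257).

Answer: 36

Derivation:
val('f') = 6, val('g') = 7
Position k = 4, exponent = n-1-k = 1
B^1 mod M = 3^1 mod 257 = 3
Delta = (7 - 6) * 3 mod 257 = 3
New hash = (33 + 3) mod 257 = 36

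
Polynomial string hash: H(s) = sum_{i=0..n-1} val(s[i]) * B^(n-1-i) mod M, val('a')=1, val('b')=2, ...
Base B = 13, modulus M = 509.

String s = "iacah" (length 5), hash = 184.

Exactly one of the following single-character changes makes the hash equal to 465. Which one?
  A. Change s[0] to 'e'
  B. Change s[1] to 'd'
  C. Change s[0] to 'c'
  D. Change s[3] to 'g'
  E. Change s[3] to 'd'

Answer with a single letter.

Answer: A

Derivation:
Option A: s[0]='i'->'e', delta=(5-9)*13^4 mod 509 = 281, hash=184+281 mod 509 = 465 <-- target
Option B: s[1]='a'->'d', delta=(4-1)*13^3 mod 509 = 483, hash=184+483 mod 509 = 158
Option C: s[0]='i'->'c', delta=(3-9)*13^4 mod 509 = 167, hash=184+167 mod 509 = 351
Option D: s[3]='a'->'g', delta=(7-1)*13^1 mod 509 = 78, hash=184+78 mod 509 = 262
Option E: s[3]='a'->'d', delta=(4-1)*13^1 mod 509 = 39, hash=184+39 mod 509 = 223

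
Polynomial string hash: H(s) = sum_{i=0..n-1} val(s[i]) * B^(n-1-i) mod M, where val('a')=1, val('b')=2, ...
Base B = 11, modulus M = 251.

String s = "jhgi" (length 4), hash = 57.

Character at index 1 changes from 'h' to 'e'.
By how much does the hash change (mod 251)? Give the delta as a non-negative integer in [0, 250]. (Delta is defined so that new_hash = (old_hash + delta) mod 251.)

Delta formula: (val(new) - val(old)) * B^(n-1-k) mod M
  val('e') - val('h') = 5 - 8 = -3
  B^(n-1-k) = 11^2 mod 251 = 121
  Delta = -3 * 121 mod 251 = 139

Answer: 139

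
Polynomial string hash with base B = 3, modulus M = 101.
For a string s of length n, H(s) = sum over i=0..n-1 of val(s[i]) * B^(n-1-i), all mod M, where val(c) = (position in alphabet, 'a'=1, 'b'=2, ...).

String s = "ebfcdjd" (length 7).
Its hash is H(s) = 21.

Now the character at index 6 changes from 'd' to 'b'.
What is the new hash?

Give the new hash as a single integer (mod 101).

Answer: 19

Derivation:
val('d') = 4, val('b') = 2
Position k = 6, exponent = n-1-k = 0
B^0 mod M = 3^0 mod 101 = 1
Delta = (2 - 4) * 1 mod 101 = 99
New hash = (21 + 99) mod 101 = 19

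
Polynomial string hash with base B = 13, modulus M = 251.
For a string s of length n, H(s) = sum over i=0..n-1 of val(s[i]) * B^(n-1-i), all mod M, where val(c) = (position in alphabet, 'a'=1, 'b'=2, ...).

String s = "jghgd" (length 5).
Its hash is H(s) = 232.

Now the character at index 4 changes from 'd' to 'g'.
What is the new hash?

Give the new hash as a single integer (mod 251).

Answer: 235

Derivation:
val('d') = 4, val('g') = 7
Position k = 4, exponent = n-1-k = 0
B^0 mod M = 13^0 mod 251 = 1
Delta = (7 - 4) * 1 mod 251 = 3
New hash = (232 + 3) mod 251 = 235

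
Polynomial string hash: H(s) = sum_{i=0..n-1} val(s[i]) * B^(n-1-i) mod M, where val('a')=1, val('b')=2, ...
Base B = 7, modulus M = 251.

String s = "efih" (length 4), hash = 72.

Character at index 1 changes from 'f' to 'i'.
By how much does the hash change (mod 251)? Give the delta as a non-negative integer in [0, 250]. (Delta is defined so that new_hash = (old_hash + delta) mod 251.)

Answer: 147

Derivation:
Delta formula: (val(new) - val(old)) * B^(n-1-k) mod M
  val('i') - val('f') = 9 - 6 = 3
  B^(n-1-k) = 7^2 mod 251 = 49
  Delta = 3 * 49 mod 251 = 147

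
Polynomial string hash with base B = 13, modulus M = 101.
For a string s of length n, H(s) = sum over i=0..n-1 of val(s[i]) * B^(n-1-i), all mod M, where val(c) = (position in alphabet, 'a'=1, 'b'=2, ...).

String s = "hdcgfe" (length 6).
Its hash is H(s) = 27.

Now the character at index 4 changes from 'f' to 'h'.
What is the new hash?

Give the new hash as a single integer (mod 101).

Answer: 53

Derivation:
val('f') = 6, val('h') = 8
Position k = 4, exponent = n-1-k = 1
B^1 mod M = 13^1 mod 101 = 13
Delta = (8 - 6) * 13 mod 101 = 26
New hash = (27 + 26) mod 101 = 53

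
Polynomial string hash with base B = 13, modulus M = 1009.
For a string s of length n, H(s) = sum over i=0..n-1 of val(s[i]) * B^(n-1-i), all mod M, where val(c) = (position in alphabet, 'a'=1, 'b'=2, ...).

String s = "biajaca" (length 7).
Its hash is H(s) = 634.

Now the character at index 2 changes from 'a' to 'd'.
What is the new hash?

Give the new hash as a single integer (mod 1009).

val('a') = 1, val('d') = 4
Position k = 2, exponent = n-1-k = 4
B^4 mod M = 13^4 mod 1009 = 309
Delta = (4 - 1) * 309 mod 1009 = 927
New hash = (634 + 927) mod 1009 = 552

Answer: 552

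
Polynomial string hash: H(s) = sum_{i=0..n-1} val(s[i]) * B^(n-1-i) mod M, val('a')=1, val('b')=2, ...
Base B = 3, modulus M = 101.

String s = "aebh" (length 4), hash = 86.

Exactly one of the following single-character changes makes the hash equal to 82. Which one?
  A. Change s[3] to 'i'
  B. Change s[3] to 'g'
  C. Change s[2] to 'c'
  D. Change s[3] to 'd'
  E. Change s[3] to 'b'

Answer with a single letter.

Option A: s[3]='h'->'i', delta=(9-8)*3^0 mod 101 = 1, hash=86+1 mod 101 = 87
Option B: s[3]='h'->'g', delta=(7-8)*3^0 mod 101 = 100, hash=86+100 mod 101 = 85
Option C: s[2]='b'->'c', delta=(3-2)*3^1 mod 101 = 3, hash=86+3 mod 101 = 89
Option D: s[3]='h'->'d', delta=(4-8)*3^0 mod 101 = 97, hash=86+97 mod 101 = 82 <-- target
Option E: s[3]='h'->'b', delta=(2-8)*3^0 mod 101 = 95, hash=86+95 mod 101 = 80

Answer: D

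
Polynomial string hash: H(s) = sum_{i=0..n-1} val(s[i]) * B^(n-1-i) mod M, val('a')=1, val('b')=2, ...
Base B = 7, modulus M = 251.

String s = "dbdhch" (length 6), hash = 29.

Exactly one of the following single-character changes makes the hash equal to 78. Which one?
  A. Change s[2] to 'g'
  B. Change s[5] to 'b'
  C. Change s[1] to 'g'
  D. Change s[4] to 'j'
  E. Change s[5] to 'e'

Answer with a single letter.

Option A: s[2]='d'->'g', delta=(7-4)*7^3 mod 251 = 25, hash=29+25 mod 251 = 54
Option B: s[5]='h'->'b', delta=(2-8)*7^0 mod 251 = 245, hash=29+245 mod 251 = 23
Option C: s[1]='b'->'g', delta=(7-2)*7^4 mod 251 = 208, hash=29+208 mod 251 = 237
Option D: s[4]='c'->'j', delta=(10-3)*7^1 mod 251 = 49, hash=29+49 mod 251 = 78 <-- target
Option E: s[5]='h'->'e', delta=(5-8)*7^0 mod 251 = 248, hash=29+248 mod 251 = 26

Answer: D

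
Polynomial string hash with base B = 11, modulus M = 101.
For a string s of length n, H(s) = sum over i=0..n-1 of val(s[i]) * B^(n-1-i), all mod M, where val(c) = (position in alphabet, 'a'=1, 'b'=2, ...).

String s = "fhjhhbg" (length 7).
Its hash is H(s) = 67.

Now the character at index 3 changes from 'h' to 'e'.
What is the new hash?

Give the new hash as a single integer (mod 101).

val('h') = 8, val('e') = 5
Position k = 3, exponent = n-1-k = 3
B^3 mod M = 11^3 mod 101 = 18
Delta = (5 - 8) * 18 mod 101 = 47
New hash = (67 + 47) mod 101 = 13

Answer: 13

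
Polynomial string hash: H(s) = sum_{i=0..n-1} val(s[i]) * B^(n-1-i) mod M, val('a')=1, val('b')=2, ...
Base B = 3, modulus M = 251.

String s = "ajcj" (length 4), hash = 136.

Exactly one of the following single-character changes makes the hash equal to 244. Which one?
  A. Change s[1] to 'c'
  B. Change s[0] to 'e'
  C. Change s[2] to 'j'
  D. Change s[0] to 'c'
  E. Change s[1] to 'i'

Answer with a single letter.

Option A: s[1]='j'->'c', delta=(3-10)*3^2 mod 251 = 188, hash=136+188 mod 251 = 73
Option B: s[0]='a'->'e', delta=(5-1)*3^3 mod 251 = 108, hash=136+108 mod 251 = 244 <-- target
Option C: s[2]='c'->'j', delta=(10-3)*3^1 mod 251 = 21, hash=136+21 mod 251 = 157
Option D: s[0]='a'->'c', delta=(3-1)*3^3 mod 251 = 54, hash=136+54 mod 251 = 190
Option E: s[1]='j'->'i', delta=(9-10)*3^2 mod 251 = 242, hash=136+242 mod 251 = 127

Answer: B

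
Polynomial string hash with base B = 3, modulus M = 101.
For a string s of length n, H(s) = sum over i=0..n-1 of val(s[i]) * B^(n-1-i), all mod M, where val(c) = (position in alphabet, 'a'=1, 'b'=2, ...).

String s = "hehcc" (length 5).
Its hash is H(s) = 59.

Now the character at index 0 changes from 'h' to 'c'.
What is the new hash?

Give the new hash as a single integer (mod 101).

val('h') = 8, val('c') = 3
Position k = 0, exponent = n-1-k = 4
B^4 mod M = 3^4 mod 101 = 81
Delta = (3 - 8) * 81 mod 101 = 100
New hash = (59 + 100) mod 101 = 58

Answer: 58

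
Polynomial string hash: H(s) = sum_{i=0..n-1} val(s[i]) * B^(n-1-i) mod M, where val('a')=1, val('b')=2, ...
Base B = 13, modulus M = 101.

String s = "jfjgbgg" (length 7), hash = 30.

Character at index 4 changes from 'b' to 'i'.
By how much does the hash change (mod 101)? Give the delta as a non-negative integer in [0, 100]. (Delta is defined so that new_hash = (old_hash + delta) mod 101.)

Answer: 72

Derivation:
Delta formula: (val(new) - val(old)) * B^(n-1-k) mod M
  val('i') - val('b') = 9 - 2 = 7
  B^(n-1-k) = 13^2 mod 101 = 68
  Delta = 7 * 68 mod 101 = 72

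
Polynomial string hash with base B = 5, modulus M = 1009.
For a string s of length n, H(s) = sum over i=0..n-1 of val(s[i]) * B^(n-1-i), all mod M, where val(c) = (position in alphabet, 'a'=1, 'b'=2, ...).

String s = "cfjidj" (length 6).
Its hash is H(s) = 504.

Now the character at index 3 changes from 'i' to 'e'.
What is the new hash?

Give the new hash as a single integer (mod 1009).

val('i') = 9, val('e') = 5
Position k = 3, exponent = n-1-k = 2
B^2 mod M = 5^2 mod 1009 = 25
Delta = (5 - 9) * 25 mod 1009 = 909
New hash = (504 + 909) mod 1009 = 404

Answer: 404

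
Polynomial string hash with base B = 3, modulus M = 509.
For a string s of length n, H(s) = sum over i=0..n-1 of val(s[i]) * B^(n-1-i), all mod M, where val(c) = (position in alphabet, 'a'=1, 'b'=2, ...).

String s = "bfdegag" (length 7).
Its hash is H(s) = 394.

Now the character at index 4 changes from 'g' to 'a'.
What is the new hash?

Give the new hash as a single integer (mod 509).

Answer: 340

Derivation:
val('g') = 7, val('a') = 1
Position k = 4, exponent = n-1-k = 2
B^2 mod M = 3^2 mod 509 = 9
Delta = (1 - 7) * 9 mod 509 = 455
New hash = (394 + 455) mod 509 = 340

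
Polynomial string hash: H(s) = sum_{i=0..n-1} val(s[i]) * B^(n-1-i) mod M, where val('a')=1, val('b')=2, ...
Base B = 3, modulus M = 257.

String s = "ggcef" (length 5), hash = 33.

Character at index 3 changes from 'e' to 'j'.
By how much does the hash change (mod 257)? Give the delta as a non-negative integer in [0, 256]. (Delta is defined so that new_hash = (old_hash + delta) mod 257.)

Answer: 15

Derivation:
Delta formula: (val(new) - val(old)) * B^(n-1-k) mod M
  val('j') - val('e') = 10 - 5 = 5
  B^(n-1-k) = 3^1 mod 257 = 3
  Delta = 5 * 3 mod 257 = 15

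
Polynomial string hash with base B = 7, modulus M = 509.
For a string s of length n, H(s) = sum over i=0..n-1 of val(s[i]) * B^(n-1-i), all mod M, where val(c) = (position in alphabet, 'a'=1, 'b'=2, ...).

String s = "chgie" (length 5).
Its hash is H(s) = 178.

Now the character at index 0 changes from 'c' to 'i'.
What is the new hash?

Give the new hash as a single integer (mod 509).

val('c') = 3, val('i') = 9
Position k = 0, exponent = n-1-k = 4
B^4 mod M = 7^4 mod 509 = 365
Delta = (9 - 3) * 365 mod 509 = 154
New hash = (178 + 154) mod 509 = 332

Answer: 332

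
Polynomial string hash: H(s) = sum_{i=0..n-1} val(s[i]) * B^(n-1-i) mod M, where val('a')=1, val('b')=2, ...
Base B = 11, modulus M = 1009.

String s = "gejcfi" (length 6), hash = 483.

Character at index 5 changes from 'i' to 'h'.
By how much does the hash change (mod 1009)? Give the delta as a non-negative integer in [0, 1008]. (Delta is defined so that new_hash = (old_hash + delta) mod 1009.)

Answer: 1008

Derivation:
Delta formula: (val(new) - val(old)) * B^(n-1-k) mod M
  val('h') - val('i') = 8 - 9 = -1
  B^(n-1-k) = 11^0 mod 1009 = 1
  Delta = -1 * 1 mod 1009 = 1008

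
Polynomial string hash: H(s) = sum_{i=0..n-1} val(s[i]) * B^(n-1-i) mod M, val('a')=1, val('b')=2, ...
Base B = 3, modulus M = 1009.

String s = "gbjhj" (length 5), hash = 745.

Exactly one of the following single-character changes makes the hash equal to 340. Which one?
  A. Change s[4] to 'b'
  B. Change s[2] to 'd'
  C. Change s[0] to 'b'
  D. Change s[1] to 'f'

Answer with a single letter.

Answer: C

Derivation:
Option A: s[4]='j'->'b', delta=(2-10)*3^0 mod 1009 = 1001, hash=745+1001 mod 1009 = 737
Option B: s[2]='j'->'d', delta=(4-10)*3^2 mod 1009 = 955, hash=745+955 mod 1009 = 691
Option C: s[0]='g'->'b', delta=(2-7)*3^4 mod 1009 = 604, hash=745+604 mod 1009 = 340 <-- target
Option D: s[1]='b'->'f', delta=(6-2)*3^3 mod 1009 = 108, hash=745+108 mod 1009 = 853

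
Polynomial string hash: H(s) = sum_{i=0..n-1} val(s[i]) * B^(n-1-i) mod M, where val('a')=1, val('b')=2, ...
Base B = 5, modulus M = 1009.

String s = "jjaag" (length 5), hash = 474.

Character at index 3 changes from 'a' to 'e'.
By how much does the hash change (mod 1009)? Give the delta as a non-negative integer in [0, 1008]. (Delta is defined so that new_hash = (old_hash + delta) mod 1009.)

Answer: 20

Derivation:
Delta formula: (val(new) - val(old)) * B^(n-1-k) mod M
  val('e') - val('a') = 5 - 1 = 4
  B^(n-1-k) = 5^1 mod 1009 = 5
  Delta = 4 * 5 mod 1009 = 20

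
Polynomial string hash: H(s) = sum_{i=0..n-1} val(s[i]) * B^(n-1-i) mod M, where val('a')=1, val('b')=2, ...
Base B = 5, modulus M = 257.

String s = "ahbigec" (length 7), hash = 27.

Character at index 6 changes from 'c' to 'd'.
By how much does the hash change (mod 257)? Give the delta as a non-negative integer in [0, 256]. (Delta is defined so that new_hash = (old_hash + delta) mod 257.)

Delta formula: (val(new) - val(old)) * B^(n-1-k) mod M
  val('d') - val('c') = 4 - 3 = 1
  B^(n-1-k) = 5^0 mod 257 = 1
  Delta = 1 * 1 mod 257 = 1

Answer: 1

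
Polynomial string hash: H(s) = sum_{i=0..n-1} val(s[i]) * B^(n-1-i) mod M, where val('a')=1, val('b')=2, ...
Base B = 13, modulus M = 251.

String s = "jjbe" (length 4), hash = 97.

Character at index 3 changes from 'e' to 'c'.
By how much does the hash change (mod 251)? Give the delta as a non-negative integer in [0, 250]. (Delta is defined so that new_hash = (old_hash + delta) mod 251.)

Answer: 249

Derivation:
Delta formula: (val(new) - val(old)) * B^(n-1-k) mod M
  val('c') - val('e') = 3 - 5 = -2
  B^(n-1-k) = 13^0 mod 251 = 1
  Delta = -2 * 1 mod 251 = 249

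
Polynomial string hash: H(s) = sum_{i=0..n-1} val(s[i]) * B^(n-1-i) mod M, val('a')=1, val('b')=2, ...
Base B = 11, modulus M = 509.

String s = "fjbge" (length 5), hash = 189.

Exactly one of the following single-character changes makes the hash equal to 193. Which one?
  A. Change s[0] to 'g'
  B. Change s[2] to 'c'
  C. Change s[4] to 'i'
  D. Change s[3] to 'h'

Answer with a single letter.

Answer: C

Derivation:
Option A: s[0]='f'->'g', delta=(7-6)*11^4 mod 509 = 389, hash=189+389 mod 509 = 69
Option B: s[2]='b'->'c', delta=(3-2)*11^2 mod 509 = 121, hash=189+121 mod 509 = 310
Option C: s[4]='e'->'i', delta=(9-5)*11^0 mod 509 = 4, hash=189+4 mod 509 = 193 <-- target
Option D: s[3]='g'->'h', delta=(8-7)*11^1 mod 509 = 11, hash=189+11 mod 509 = 200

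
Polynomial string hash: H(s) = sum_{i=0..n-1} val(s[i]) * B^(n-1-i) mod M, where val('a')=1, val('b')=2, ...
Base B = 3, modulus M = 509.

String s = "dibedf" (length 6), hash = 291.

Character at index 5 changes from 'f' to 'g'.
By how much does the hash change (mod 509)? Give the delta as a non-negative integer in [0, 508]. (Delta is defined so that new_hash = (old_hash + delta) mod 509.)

Answer: 1

Derivation:
Delta formula: (val(new) - val(old)) * B^(n-1-k) mod M
  val('g') - val('f') = 7 - 6 = 1
  B^(n-1-k) = 3^0 mod 509 = 1
  Delta = 1 * 1 mod 509 = 1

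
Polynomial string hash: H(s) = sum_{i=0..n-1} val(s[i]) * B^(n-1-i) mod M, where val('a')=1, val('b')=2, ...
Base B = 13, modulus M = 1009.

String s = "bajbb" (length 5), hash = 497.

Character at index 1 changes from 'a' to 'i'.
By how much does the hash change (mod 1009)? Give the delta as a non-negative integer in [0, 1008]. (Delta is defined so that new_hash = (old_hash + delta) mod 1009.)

Answer: 423

Derivation:
Delta formula: (val(new) - val(old)) * B^(n-1-k) mod M
  val('i') - val('a') = 9 - 1 = 8
  B^(n-1-k) = 13^3 mod 1009 = 179
  Delta = 8 * 179 mod 1009 = 423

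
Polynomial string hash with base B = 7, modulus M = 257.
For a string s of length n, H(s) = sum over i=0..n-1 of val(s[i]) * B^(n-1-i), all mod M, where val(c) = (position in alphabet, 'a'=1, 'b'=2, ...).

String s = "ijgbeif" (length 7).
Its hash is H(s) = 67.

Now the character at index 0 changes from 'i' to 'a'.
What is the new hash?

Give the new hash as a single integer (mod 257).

Answer: 9

Derivation:
val('i') = 9, val('a') = 1
Position k = 0, exponent = n-1-k = 6
B^6 mod M = 7^6 mod 257 = 200
Delta = (1 - 9) * 200 mod 257 = 199
New hash = (67 + 199) mod 257 = 9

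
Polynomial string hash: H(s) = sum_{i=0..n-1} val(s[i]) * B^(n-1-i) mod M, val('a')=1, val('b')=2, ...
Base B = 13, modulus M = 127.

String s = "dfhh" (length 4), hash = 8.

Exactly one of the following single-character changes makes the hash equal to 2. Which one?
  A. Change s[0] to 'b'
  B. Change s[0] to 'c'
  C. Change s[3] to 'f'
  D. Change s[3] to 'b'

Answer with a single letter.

Option A: s[0]='d'->'b', delta=(2-4)*13^3 mod 127 = 51, hash=8+51 mod 127 = 59
Option B: s[0]='d'->'c', delta=(3-4)*13^3 mod 127 = 89, hash=8+89 mod 127 = 97
Option C: s[3]='h'->'f', delta=(6-8)*13^0 mod 127 = 125, hash=8+125 mod 127 = 6
Option D: s[3]='h'->'b', delta=(2-8)*13^0 mod 127 = 121, hash=8+121 mod 127 = 2 <-- target

Answer: D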